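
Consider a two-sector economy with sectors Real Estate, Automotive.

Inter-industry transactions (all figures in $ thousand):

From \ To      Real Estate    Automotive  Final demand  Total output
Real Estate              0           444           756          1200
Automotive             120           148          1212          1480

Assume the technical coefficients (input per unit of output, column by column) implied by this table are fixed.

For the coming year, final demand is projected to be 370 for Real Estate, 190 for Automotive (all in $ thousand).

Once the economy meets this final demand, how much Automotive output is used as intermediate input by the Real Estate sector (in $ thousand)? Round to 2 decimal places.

z_AR = 44.83

Technical coefficients a_ij = z_ij / X_j:
  a_RR = 0/1200 = 0.00, a_AR = 120/1200 = 0.10
  a_RA = 444/1480 = 0.30, a_AA = 148/1480 = 0.10
I − A =
  [   1.00    -0.30]
  [  -0.10     0.90]
det(I−A) = (1.00)(0.90) − (-0.30)(-0.10) = 0.8700
adj(I−A) = [[0.90, 0.30], [0.10, 1.00]]
(I − A)⁻¹ = adj(I−A) / det(I−A) ≈
  [   1.0345     0.3448]
  [   0.1149     1.1494]
First solve x = (I − A)⁻¹ d = adj(I−A)·d / det(I−A); in particular x_R = (0.90·370 + 0.30·190) / 0.8700 = 390.00 / 0.8700 ≈ 448.2759.
Intermediate flow from A to R: z_AR = a_AR · x_R = 0.10 × 390.00 / 0.8700 = 39.00 / 0.8700 ≈ 44.83.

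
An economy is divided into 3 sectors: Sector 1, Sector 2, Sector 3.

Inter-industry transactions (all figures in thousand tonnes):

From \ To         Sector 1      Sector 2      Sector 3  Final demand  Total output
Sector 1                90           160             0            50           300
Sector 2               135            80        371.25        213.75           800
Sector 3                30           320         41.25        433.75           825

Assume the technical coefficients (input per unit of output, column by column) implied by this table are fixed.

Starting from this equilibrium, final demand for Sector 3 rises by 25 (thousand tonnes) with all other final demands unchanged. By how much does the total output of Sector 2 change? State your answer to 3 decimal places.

Δx_2 = 20.833

Technical coefficients a_ij = z_ij / X_j:
  a_11 = 90/300 = 0.30, a_21 = 135/300 = 0.45, a_31 = 30/300 = 0.10
  a_12 = 160/800 = 0.20, a_22 = 80/800 = 0.10, a_32 = 320/800 = 0.40
  a_13 = 0/825 = 0.00, a_23 = 371.25/825 = 0.45, a_33 = 41.25/825 = 0.05
I − A =
  [   0.70    -0.20     0.00]
  [  -0.45     0.90    -0.45]
  [  -0.10    -0.40     0.95]
Cofactors of I−A, C_ij = (−1)^(i+j)·(minor ij) (rows/columns in the sector order above):
  C_11 = (0.90)(0.95) − (-0.45)(-0.40) = 0.6750
  C_12 = −[(-0.45)(0.95) − (-0.45)(-0.10)] = 0.4725
  C_13 = (-0.45)(-0.40) − (0.90)(-0.10) = 0.2700
  C_21 = −[(-0.20)(0.95) − (0.00)(-0.40)] = 0.1900
  C_22 = (0.70)(0.95) − (0.00)(-0.10) = 0.6650
  C_23 = −[(0.70)(-0.40) − (-0.20)(-0.10)] = 0.3000
  C_31 = (-0.20)(-0.45) − (0.00)(0.90) = 0.0900
  C_32 = −[(0.70)(-0.45) − (0.00)(-0.45)] = 0.3150
  C_33 = (0.70)(0.90) − (-0.20)(-0.45) = 0.5400
det(I−A) = Σ_j (I−A)_1j·C_1j = (0.70)(0.6750) + (-0.20)(0.4725) + (0.00)(0.2700) = 0.3780
adj(I−A) = Cᵀ =
  [ 0.6750   0.1900   0.0900]
  [ 0.4725   0.6650   0.3150]
  [ 0.2700   0.3000   0.5400]
(I − A)⁻¹ = adj(I−A) / det(I−A) ≈
  [   1.7857     0.5026     0.2381]
  [   1.2500     1.7593     0.8333]
  [   0.7143     0.7937     1.4286]
Δx = (I − A)⁻¹ Δd with Δd having +25 in the Sector 3 component and 0 elsewhere.
So Δx_2 = L_23 · (+25), where L_23 = adj(I−A)_23 / det(I−A) = 0.3150 / 0.3780.
Δx_2 = 0.3150 × (+25) / 0.3780 = 7.875 / 0.3780 ≈ 20.833.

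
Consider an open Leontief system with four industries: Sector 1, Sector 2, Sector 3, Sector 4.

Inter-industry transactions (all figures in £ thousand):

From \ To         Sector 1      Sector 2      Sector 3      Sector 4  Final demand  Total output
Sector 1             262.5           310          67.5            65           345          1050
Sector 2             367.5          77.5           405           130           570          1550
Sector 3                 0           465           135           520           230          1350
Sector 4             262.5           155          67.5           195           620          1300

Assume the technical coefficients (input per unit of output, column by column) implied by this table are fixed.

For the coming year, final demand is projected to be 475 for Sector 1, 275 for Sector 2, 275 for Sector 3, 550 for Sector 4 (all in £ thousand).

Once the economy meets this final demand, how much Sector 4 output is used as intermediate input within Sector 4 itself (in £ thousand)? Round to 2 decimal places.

Technical coefficients a_ij = z_ij / X_j:
  a_11 = 262.5/1050 = 0.25, a_21 = 367.5/1050 = 0.35, a_31 = 0/1050 = 0.00, a_41 = 262.5/1050 = 0.25
  a_12 = 310/1550 = 0.20, a_22 = 77.5/1550 = 0.05, a_32 = 465/1550 = 0.30, a_42 = 155/1550 = 0.10
  a_13 = 67.5/1350 = 0.05, a_23 = 405/1350 = 0.30, a_33 = 135/1350 = 0.10, a_43 = 67.5/1350 = 0.05
  a_14 = 65/1300 = 0.05, a_24 = 130/1300 = 0.10, a_34 = 520/1300 = 0.40, a_44 = 195/1300 = 0.15
I − A =
  [   0.75    -0.20    -0.05    -0.05]
  [  -0.35     0.95    -0.30    -0.10]
  [   0.00    -0.30     0.90    -0.40]
  [  -0.25    -0.10    -0.05     0.85]
Compute the cofactors C_ij = (−1)^(i+j)·(3×3 minor ij) of I−A; the adjugate is their transpose:
adj(I−A) = Cᵀ =
  [ 0.60875   0.16900   0.09575   0.10075]
  [ 0.31325   0.54250   0.20825   0.18025]
  [ 0.20575   0.23750   0.52000   0.28475]
  [ 0.22800   0.12750   0.08325   0.50550]
det(I−A) = Σ_j (I−A)_1j·C_1j = (0.75)(0.60875) + (-0.20)(0.31325) + (-0.05)(0.20575) + (-0.05)(0.22800) = 0.372225
(I − A)⁻¹ = adj(I−A) / det(I−A) ≈
  [   1.6354     0.4540     0.2572     0.2707]
  [   0.8416     1.4575     0.5595     0.4843]
  [   0.5528     0.6381     1.3970     0.7650]
  [   0.6125     0.3425     0.2237     1.3580]
First solve x = (I − A)⁻¹ d = adj(I−A)·d / det(I−A); in particular x_4 = (0.22800·475 + 0.12750·275 + 0.08325·275 + 0.50550·550) / 0.372225 = 444.28125 / 0.372225 ≈ 1193.5825.
Intermediate flow from 4 to 4: z_44 = a_44 · x_4 = 0.15 × 444.28125 / 0.372225 = 66.6421875 / 0.372225 ≈ 179.04.

z_44 = 179.04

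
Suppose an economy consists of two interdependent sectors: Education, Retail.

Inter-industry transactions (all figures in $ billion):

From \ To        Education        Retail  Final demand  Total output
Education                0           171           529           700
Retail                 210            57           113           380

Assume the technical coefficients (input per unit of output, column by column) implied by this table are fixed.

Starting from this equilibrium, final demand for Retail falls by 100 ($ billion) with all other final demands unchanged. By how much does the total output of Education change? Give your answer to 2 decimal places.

Technical coefficients a_ij = z_ij / X_j:
  a_11 = 0/700 = 0.00, a_21 = 210/700 = 0.30
  a_12 = 171/380 = 0.45, a_22 = 57/380 = 0.15
I − A =
  [   1.00    -0.45]
  [  -0.30     0.85]
det(I−A) = (1.00)(0.85) − (-0.45)(-0.30) = 0.7150
adj(I−A) = [[0.85, 0.45], [0.30, 1.00]]
(I − A)⁻¹ = adj(I−A) / det(I−A) ≈
  [   1.1888     0.6294]
  [   0.4196     1.3986]
Δx = (I − A)⁻¹ Δd with Δd having -100 in the Retail component and 0 elsewhere.
So Δx_1 = L_12 · (-100), where L_12 = adj(I−A)_12 / det(I−A) = 0.45 / 0.7150.
Δx_1 = 0.45 × (-100) / 0.7150 = -45.00 / 0.7150 ≈ -62.94.

Δx_1 = -62.94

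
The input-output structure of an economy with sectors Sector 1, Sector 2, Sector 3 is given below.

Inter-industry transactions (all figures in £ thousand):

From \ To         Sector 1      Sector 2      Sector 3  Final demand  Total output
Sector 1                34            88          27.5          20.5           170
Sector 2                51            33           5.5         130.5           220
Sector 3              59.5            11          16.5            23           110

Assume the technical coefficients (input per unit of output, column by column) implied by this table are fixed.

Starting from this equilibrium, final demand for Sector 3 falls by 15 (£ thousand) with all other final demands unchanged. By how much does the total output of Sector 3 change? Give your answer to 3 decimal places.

Δx_3 = -21.601

Technical coefficients a_ij = z_ij / X_j:
  a_11 = 34/170 = 0.20, a_21 = 51/170 = 0.30, a_31 = 59.5/170 = 0.35
  a_12 = 88/220 = 0.40, a_22 = 33/220 = 0.15, a_32 = 11/220 = 0.05
  a_13 = 27.5/110 = 0.25, a_23 = 5.5/110 = 0.05, a_33 = 16.5/110 = 0.15
I − A =
  [   0.80    -0.40    -0.25]
  [  -0.30     0.85    -0.05]
  [  -0.35    -0.05     0.85]
Cofactors of I−A, C_ij = (−1)^(i+j)·(minor ij) (rows/columns in the sector order above):
  C_11 = (0.85)(0.85) − (-0.05)(-0.05) = 0.7200
  C_12 = −[(-0.30)(0.85) − (-0.05)(-0.35)] = 0.2725
  C_13 = (-0.30)(-0.05) − (0.85)(-0.35) = 0.3125
  C_21 = −[(-0.40)(0.85) − (-0.25)(-0.05)] = 0.3525
  C_22 = (0.80)(0.85) − (-0.25)(-0.35) = 0.5925
  C_23 = −[(0.80)(-0.05) − (-0.40)(-0.35)] = 0.1800
  C_31 = (-0.40)(-0.05) − (-0.25)(0.85) = 0.2325
  C_32 = −[(0.80)(-0.05) − (-0.25)(-0.30)] = 0.1150
  C_33 = (0.80)(0.85) − (-0.40)(-0.30) = 0.5600
det(I−A) = Σ_j (I−A)_1j·C_1j = (0.80)(0.7200) + (-0.40)(0.2725) + (-0.25)(0.3125) = 0.388875
adj(I−A) = Cᵀ =
  [ 0.7200   0.3525   0.2325]
  [ 0.2725   0.5925   0.1150]
  [ 0.3125   0.1800   0.5600]
(I − A)⁻¹ = adj(I−A) / det(I−A) ≈
  [   1.8515     0.9065     0.5979]
  [   0.7007     1.5236     0.2957]
  [   0.8036     0.4629     1.4401]
Δx = (I − A)⁻¹ Δd with Δd having -15 in the Sector 3 component and 0 elsewhere.
So Δx_3 = L_33 · (-15), where L_33 = adj(I−A)_33 / det(I−A) = 0.5600 / 0.388875.
Δx_3 = 0.5600 × (-15) / 0.388875 = -8.40 / 0.388875 ≈ -21.601.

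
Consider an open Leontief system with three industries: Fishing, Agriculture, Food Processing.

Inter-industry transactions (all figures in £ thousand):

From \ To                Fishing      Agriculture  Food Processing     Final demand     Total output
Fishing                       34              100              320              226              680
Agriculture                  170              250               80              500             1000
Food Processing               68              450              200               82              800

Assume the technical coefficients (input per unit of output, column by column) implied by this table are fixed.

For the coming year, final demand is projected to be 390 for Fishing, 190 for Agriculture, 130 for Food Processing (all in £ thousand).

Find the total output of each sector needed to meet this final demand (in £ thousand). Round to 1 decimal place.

x_1 = 732.2, x_2 = 579.9, x_3 = 618.9

Technical coefficients a_ij = z_ij / X_j:
  a_11 = 34/680 = 0.05, a_21 = 170/680 = 0.25, a_31 = 68/680 = 0.10
  a_12 = 100/1000 = 0.10, a_22 = 250/1000 = 0.25, a_32 = 450/1000 = 0.45
  a_13 = 320/800 = 0.40, a_23 = 80/800 = 0.10, a_33 = 200/800 = 0.25
I − A =
  [   0.95    -0.10    -0.40]
  [  -0.25     0.75    -0.10]
  [  -0.10    -0.45     0.75]
Cofactors of I−A, C_ij = (−1)^(i+j)·(minor ij) (rows/columns in the sector order above):
  C_11 = (0.75)(0.75) − (-0.10)(-0.45) = 0.5175
  C_12 = −[(-0.25)(0.75) − (-0.10)(-0.10)] = 0.1975
  C_13 = (-0.25)(-0.45) − (0.75)(-0.10) = 0.1875
  C_21 = −[(-0.10)(0.75) − (-0.40)(-0.45)] = 0.2550
  C_22 = (0.95)(0.75) − (-0.40)(-0.10) = 0.6725
  C_23 = −[(0.95)(-0.45) − (-0.10)(-0.10)] = 0.4375
  C_31 = (-0.10)(-0.10) − (-0.40)(0.75) = 0.3100
  C_32 = −[(0.95)(-0.10) − (-0.40)(-0.25)] = 0.1950
  C_33 = (0.95)(0.75) − (-0.10)(-0.25) = 0.6875
det(I−A) = Σ_j (I−A)_1j·C_1j = (0.95)(0.5175) + (-0.10)(0.1975) + (-0.40)(0.1875) = 0.396875
adj(I−A) = Cᵀ =
  [ 0.5175   0.2550   0.3100]
  [ 0.1975   0.6725   0.1950]
  [ 0.1875   0.4375   0.6875]
(I − A)⁻¹ = adj(I−A) / det(I−A) ≈
  [   1.3039     0.6425     0.7811]
  [   0.4976     1.6945     0.4913]
  [   0.4724     1.1024     1.7323]
x = (I − A)⁻¹ d = adj(I−A)·d / det(I−A), with det(I−A) = 0.396875:
  x_1 = (0.5175·390 + 0.2550·190 + 0.3100·130) / 0.396875 = 290.575 / 0.396875 ≈ 732.2
  x_2 = (0.1975·390 + 0.6725·190 + 0.1950·130) / 0.396875 = 230.15 / 0.396875 ≈ 579.9
  x_3 = (0.1875·390 + 0.4375·190 + 0.6875·130) / 0.396875 = 245.625 / 0.396875 ≈ 618.9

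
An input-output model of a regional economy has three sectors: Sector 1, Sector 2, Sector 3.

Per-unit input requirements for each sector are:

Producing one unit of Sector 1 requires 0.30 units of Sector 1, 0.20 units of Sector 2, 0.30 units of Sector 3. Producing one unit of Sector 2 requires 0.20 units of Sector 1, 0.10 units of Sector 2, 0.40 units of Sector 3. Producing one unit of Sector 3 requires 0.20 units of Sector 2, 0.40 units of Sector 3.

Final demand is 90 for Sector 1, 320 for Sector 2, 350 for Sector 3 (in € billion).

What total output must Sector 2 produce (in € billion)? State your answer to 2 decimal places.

x_2 = 697.90

I − A =
  [   0.70    -0.20     0.00]
  [  -0.20     0.90    -0.20]
  [  -0.30    -0.40     0.60]
Cofactors of I−A, C_ij = (−1)^(i+j)·(minor ij) (rows/columns in the sector order above):
  C_11 = (0.90)(0.60) − (-0.20)(-0.40) = 0.4600
  C_12 = −[(-0.20)(0.60) − (-0.20)(-0.30)] = 0.1800
  C_13 = (-0.20)(-0.40) − (0.90)(-0.30) = 0.3500
  C_21 = −[(-0.20)(0.60) − (0.00)(-0.40)] = 0.1200
  C_22 = (0.70)(0.60) − (0.00)(-0.30) = 0.4200
  C_23 = −[(0.70)(-0.40) − (-0.20)(-0.30)] = 0.3400
  C_31 = (-0.20)(-0.20) − (0.00)(0.90) = 0.0400
  C_32 = −[(0.70)(-0.20) − (0.00)(-0.20)] = 0.1400
  C_33 = (0.70)(0.90) − (-0.20)(-0.20) = 0.5900
det(I−A) = Σ_j (I−A)_1j·C_1j = (0.70)(0.4600) + (-0.20)(0.1800) + (0.00)(0.3500) = 0.2860
adj(I−A) = Cᵀ =
  [ 0.4600   0.1200   0.0400]
  [ 0.1800   0.4200   0.1400]
  [ 0.3500   0.3400   0.5900]
(I − A)⁻¹ = adj(I−A) / det(I−A) ≈
  [   1.6084     0.4196     0.1399]
  [   0.6294     1.4685     0.4895]
  [   1.2238     1.1888     2.0629]
x = (I − A)⁻¹ d = adj(I−A)·d / det(I−A), with det(I−A) = 0.2860:
  x_1 = (0.4600·90 + 0.1200·320 + 0.0400·350) / 0.2860 = 93.80 / 0.2860 ≈ 327.97
  x_2 = (0.1800·90 + 0.4200·320 + 0.1400·350) / 0.2860 = 199.60 / 0.2860 ≈ 697.90
  x_3 = (0.3500·90 + 0.3400·320 + 0.5900·350) / 0.2860 = 346.80 / 0.2860 ≈ 1212.59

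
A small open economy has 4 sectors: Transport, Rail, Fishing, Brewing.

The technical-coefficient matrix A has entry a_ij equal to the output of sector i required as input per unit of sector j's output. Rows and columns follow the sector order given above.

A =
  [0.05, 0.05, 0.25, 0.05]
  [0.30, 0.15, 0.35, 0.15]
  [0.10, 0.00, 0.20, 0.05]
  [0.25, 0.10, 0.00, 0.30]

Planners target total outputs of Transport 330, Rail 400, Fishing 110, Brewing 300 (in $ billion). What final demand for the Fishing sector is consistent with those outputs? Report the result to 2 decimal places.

d_F = 40.00

I − A =
  [   0.95    -0.05    -0.25    -0.05]
  [  -0.30     0.85    -0.35    -0.15]
  [  -0.10     0.00     0.80    -0.05]
  [  -0.25    -0.10     0.00     0.70]
d = (I − A) x:
  d_T = (+0.95)·330 + (-0.05)·400 + (-0.25)·110 + (-0.05)·300 = 251.00
  d_R = (-0.30)·330 + (+0.85)·400 + (-0.35)·110 + (-0.15)·300 = 157.50
  d_F = (-0.10)·330 + (+0.00)·400 + (+0.80)·110 + (-0.05)·300 = 40.00
  d_B = (-0.25)·330 + (-0.10)·400 + (+0.00)·110 + (+0.70)·300 = 87.50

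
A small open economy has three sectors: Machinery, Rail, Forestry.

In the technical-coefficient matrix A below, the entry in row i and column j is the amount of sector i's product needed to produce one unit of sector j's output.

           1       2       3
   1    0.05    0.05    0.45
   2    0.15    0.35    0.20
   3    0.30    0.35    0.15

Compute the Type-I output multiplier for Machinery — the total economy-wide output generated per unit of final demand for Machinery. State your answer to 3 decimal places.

m_1 = 2.718

I − A =
  [   0.95    -0.05    -0.45]
  [  -0.15     0.65    -0.20]
  [  -0.30    -0.35     0.85]
Cofactors of I−A, C_ij = (−1)^(i+j)·(minor ij) (rows/columns in the sector order above):
  C_11 = (0.65)(0.85) − (-0.20)(-0.35) = 0.4825
  C_12 = −[(-0.15)(0.85) − (-0.20)(-0.30)] = 0.1875
  C_13 = (-0.15)(-0.35) − (0.65)(-0.30) = 0.2475
  C_21 = −[(-0.05)(0.85) − (-0.45)(-0.35)] = 0.2000
  C_22 = (0.95)(0.85) − (-0.45)(-0.30) = 0.6725
  C_23 = −[(0.95)(-0.35) − (-0.05)(-0.30)] = 0.3475
  C_31 = (-0.05)(-0.20) − (-0.45)(0.65) = 0.3025
  C_32 = −[(0.95)(-0.20) − (-0.45)(-0.15)] = 0.2575
  C_33 = (0.95)(0.65) − (-0.05)(-0.15) = 0.6100
det(I−A) = Σ_j (I−A)_1j·C_1j = (0.95)(0.4825) + (-0.05)(0.1875) + (-0.45)(0.2475) = 0.337625
adj(I−A) = Cᵀ =
  [ 0.4825   0.2000   0.3025]
  [ 0.1875   0.6725   0.2575]
  [ 0.2475   0.3475   0.6100]
(I − A)⁻¹ = adj(I−A) / det(I−A) ≈
  [   1.4291     0.5924     0.8960]
  [   0.5553     1.9919     0.7627]
  [   0.7331     1.0292     1.8067]
The output multiplier for sector j is the column-j sum of the Leontief inverse (I − A)⁻¹ = adj(I−A) / det(I−A).
Column 1 of adj(I−A): (0.4825, 0.1875, 0.2475); det(I−A) = 0.337625.
m_1 = (0.4825 + 0.1875 + 0.2475) / 0.337625 = 0.9175 / 0.337625 ≈ 2.718.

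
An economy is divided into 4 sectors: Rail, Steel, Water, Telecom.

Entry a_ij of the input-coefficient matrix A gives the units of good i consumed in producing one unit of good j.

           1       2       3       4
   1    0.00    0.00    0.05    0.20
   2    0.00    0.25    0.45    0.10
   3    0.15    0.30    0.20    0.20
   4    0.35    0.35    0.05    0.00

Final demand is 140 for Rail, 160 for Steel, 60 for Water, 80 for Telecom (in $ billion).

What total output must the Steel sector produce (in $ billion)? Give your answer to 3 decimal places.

x_2 = 496.185

I − A =
  [   1.00     0.00    -0.05    -0.20]
  [   0.00     0.75    -0.45    -0.10]
  [  -0.15    -0.30     0.80    -0.20]
  [  -0.35    -0.35    -0.05     1.00]
Compute the cofactors C_ij = (−1)^(i+j)·(3×3 minor ij) of I−A; the adjugate is their transpose:
adj(I−A) = Cᵀ =
  [ 0.396500   0.077500   0.074750   0.102000]
  [ 0.127750   0.721500   0.425250   0.182750]
  [ 0.170250   0.359500   0.662500   0.202500]
  [ 0.192000   0.297625   0.208125   0.459375]
det(I−A) = Σ_j (I−A)_1j·C_1j = (1.00)(0.396500) + (0.00)(0.127750) + (-0.05)(0.170250) + (-0.20)(0.192000) = 0.3495875
(I − A)⁻¹ = adj(I−A) / det(I−A) ≈
  [   1.1342     0.2217     0.2138     0.2918]
  [   0.3654     2.0639     1.2164     0.5228]
  [   0.4870     1.0284     1.8951     0.5793]
  [   0.5492     0.8514     0.5953     1.3140]
x = (I − A)⁻¹ d = adj(I−A)·d / det(I−A), with det(I−A) = 0.3495875:
  x_1 = (0.396500·140 + 0.077500·160 + 0.074750·60 + 0.102000·80) / 0.3495875 = 80.555 / 0.3495875 ≈ 230.429
  x_2 = (0.127750·140 + 0.721500·160 + 0.425250·60 + 0.182750·80) / 0.3495875 = 173.46 / 0.3495875 ≈ 496.185
  x_3 = (0.170250·140 + 0.359500·160 + 0.662500·60 + 0.202500·80) / 0.3495875 = 137.305 / 0.3495875 ≈ 392.763
  x_4 = (0.192000·140 + 0.297625·160 + 0.208125·60 + 0.459375·80) / 0.3495875 = 123.7375 / 0.3495875 ≈ 353.953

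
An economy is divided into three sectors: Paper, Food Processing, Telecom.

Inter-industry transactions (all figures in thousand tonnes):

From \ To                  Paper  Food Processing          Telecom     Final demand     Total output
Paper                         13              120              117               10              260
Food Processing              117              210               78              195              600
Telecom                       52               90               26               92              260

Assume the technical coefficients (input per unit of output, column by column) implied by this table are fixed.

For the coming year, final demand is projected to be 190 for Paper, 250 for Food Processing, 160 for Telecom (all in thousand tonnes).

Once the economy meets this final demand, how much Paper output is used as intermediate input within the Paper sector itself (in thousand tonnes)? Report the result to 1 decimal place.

Technical coefficients a_ij = z_ij / X_j:
  a_11 = 13/260 = 0.05, a_21 = 117/260 = 0.45, a_31 = 52/260 = 0.20
  a_12 = 120/600 = 0.20, a_22 = 210/600 = 0.35, a_32 = 90/600 = 0.15
  a_13 = 117/260 = 0.45, a_23 = 78/260 = 0.30, a_33 = 26/260 = 0.10
I − A =
  [   0.95    -0.20    -0.45]
  [  -0.45     0.65    -0.30]
  [  -0.20    -0.15     0.90]
Cofactors of I−A, C_ij = (−1)^(i+j)·(minor ij) (rows/columns in the sector order above):
  C_11 = (0.65)(0.90) − (-0.30)(-0.15) = 0.5400
  C_12 = −[(-0.45)(0.90) − (-0.30)(-0.20)] = 0.4650
  C_13 = (-0.45)(-0.15) − (0.65)(-0.20) = 0.1975
  C_21 = −[(-0.20)(0.90) − (-0.45)(-0.15)] = 0.2475
  C_22 = (0.95)(0.90) − (-0.45)(-0.20) = 0.7650
  C_23 = −[(0.95)(-0.15) − (-0.20)(-0.20)] = 0.1825
  C_31 = (-0.20)(-0.30) − (-0.45)(0.65) = 0.3525
  C_32 = −[(0.95)(-0.30) − (-0.45)(-0.45)] = 0.4875
  C_33 = (0.95)(0.65) − (-0.20)(-0.45) = 0.5275
det(I−A) = Σ_j (I−A)_1j·C_1j = (0.95)(0.5400) + (-0.20)(0.4650) + (-0.45)(0.1975) = 0.331125
adj(I−A) = Cᵀ =
  [ 0.5400   0.2475   0.3525]
  [ 0.4650   0.7650   0.4875]
  [ 0.1975   0.1825   0.5275]
(I − A)⁻¹ = adj(I−A) / det(I−A) ≈
  [   1.6308     0.7475     1.0646]
  [   1.4043     2.3103     1.4723]
  [   0.5965     0.5512     1.5931]
First solve x = (I − A)⁻¹ d = adj(I−A)·d / det(I−A); in particular x_1 = (0.5400·190 + 0.2475·250 + 0.3525·160) / 0.331125 = 220.875 / 0.331125 ≈ 667.044.
Intermediate flow from 1 to 1: z_11 = a_11 · x_1 = 0.05 × 220.875 / 0.331125 = 11.04375 / 0.331125 ≈ 33.4.

z_11 = 33.4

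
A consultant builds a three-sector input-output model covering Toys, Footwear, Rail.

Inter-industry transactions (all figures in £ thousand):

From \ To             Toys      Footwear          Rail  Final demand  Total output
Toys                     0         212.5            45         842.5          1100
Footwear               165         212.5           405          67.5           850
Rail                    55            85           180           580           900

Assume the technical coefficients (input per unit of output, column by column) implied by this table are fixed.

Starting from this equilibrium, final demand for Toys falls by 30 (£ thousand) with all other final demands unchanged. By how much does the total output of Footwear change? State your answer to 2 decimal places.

Δx_F = -8.27

Technical coefficients a_ij = z_ij / X_j:
  a_TT = 0/1100 = 0.00, a_FT = 165/1100 = 0.15, a_RT = 55/1100 = 0.05
  a_TF = 212.5/850 = 0.25, a_FF = 212.5/850 = 0.25, a_RF = 85/850 = 0.10
  a_TR = 45/900 = 0.05, a_FR = 405/900 = 0.45, a_RR = 180/900 = 0.20
I − A =
  [   1.00    -0.25    -0.05]
  [  -0.15     0.75    -0.45]
  [  -0.05    -0.10     0.80]
Cofactors of I−A, C_ij = (−1)^(i+j)·(minor ij) (rows/columns in the sector order above):
  C_11 = (0.75)(0.80) − (-0.45)(-0.10) = 0.5550
  C_12 = −[(-0.15)(0.80) − (-0.45)(-0.05)] = 0.1425
  C_13 = (-0.15)(-0.10) − (0.75)(-0.05) = 0.0525
  C_21 = −[(-0.25)(0.80) − (-0.05)(-0.10)] = 0.2050
  C_22 = (1.00)(0.80) − (-0.05)(-0.05) = 0.7975
  C_23 = −[(1.00)(-0.10) − (-0.25)(-0.05)] = 0.1125
  C_31 = (-0.25)(-0.45) − (-0.05)(0.75) = 0.1500
  C_32 = −[(1.00)(-0.45) − (-0.05)(-0.15)] = 0.4575
  C_33 = (1.00)(0.75) − (-0.25)(-0.15) = 0.7125
det(I−A) = Σ_j (I−A)_1j·C_1j = (1.00)(0.5550) + (-0.25)(0.1425) + (-0.05)(0.0525) = 0.51675
adj(I−A) = Cᵀ =
  [ 0.5550   0.2050   0.1500]
  [ 0.1425   0.7975   0.4575]
  [ 0.0525   0.1125   0.7125]
(I − A)⁻¹ = adj(I−A) / det(I−A) ≈
  [   1.0740     0.3967     0.2903]
  [   0.2758     1.5433     0.8853]
  [   0.1016     0.2177     1.3788]
Δx = (I − A)⁻¹ Δd with Δd having -30 in the Toys component and 0 elsewhere.
So Δx_F = L_FT · (-30), where L_FT = adj(I−A)_FT / det(I−A) = 0.1425 / 0.51675.
Δx_F = 0.1425 × (-30) / 0.51675 = -4.275 / 0.51675 ≈ -8.27.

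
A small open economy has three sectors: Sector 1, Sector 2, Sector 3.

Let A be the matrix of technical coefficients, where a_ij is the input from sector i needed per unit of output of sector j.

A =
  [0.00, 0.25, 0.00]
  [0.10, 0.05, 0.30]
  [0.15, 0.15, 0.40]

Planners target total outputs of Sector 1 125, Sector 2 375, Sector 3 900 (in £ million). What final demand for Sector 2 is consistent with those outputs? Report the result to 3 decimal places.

I − A =
  [   1.00    -0.25     0.00]
  [  -0.10     0.95    -0.30]
  [  -0.15    -0.15     0.60]
d = (I − A) x:
  d_1 = (+1.00)·125 + (-0.25)·375 + (+0.00)·900 = 31.250
  d_2 = (-0.10)·125 + (+0.95)·375 + (-0.30)·900 = 73.750
  d_3 = (-0.15)·125 + (-0.15)·375 + (+0.60)·900 = 465.000

d_2 = 73.750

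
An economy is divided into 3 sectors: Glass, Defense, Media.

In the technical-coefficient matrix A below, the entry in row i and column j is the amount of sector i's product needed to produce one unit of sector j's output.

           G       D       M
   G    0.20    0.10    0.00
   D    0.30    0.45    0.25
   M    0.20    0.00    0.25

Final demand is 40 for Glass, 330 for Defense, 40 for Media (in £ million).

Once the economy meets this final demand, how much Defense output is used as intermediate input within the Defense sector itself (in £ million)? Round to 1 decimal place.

I − A =
  [   0.80    -0.10     0.00]
  [  -0.30     0.55    -0.25]
  [  -0.20     0.00     0.75]
Cofactors of I−A, C_ij = (−1)^(i+j)·(minor ij) (rows/columns in the sector order above):
  C_11 = (0.55)(0.75) − (-0.25)(0.00) = 0.4125
  C_12 = −[(-0.30)(0.75) − (-0.25)(-0.20)] = 0.2750
  C_13 = (-0.30)(0.00) − (0.55)(-0.20) = 0.1100
  C_21 = −[(-0.10)(0.75) − (0.00)(0.00)] = 0.0750
  C_22 = (0.80)(0.75) − (0.00)(-0.20) = 0.6000
  C_23 = −[(0.80)(0.00) − (-0.10)(-0.20)] = 0.0200
  C_31 = (-0.10)(-0.25) − (0.00)(0.55) = 0.0250
  C_32 = −[(0.80)(-0.25) − (0.00)(-0.30)] = 0.2000
  C_33 = (0.80)(0.55) − (-0.10)(-0.30) = 0.4100
det(I−A) = Σ_j (I−A)_1j·C_1j = (0.80)(0.4125) + (-0.10)(0.2750) + (0.00)(0.1100) = 0.3025
adj(I−A) = Cᵀ =
  [ 0.4125   0.0750   0.0250]
  [ 0.2750   0.6000   0.2000]
  [ 0.1100   0.0200   0.4100]
(I − A)⁻¹ = adj(I−A) / det(I−A) ≈
  [   1.3636     0.2479     0.0826]
  [   0.9091     1.9835     0.6612]
  [   0.3636     0.0661     1.3554]
First solve x = (I − A)⁻¹ d = adj(I−A)·d / det(I−A); in particular x_D = (0.2750·40 + 0.6000·330 + 0.2000·40) / 0.3025 = 217.00 / 0.3025 ≈ 717.355.
Intermediate flow from D to D: z_DD = a_DD · x_D = 0.45 × 217.00 / 0.3025 = 97.65 / 0.3025 ≈ 322.8.

z_DD = 322.8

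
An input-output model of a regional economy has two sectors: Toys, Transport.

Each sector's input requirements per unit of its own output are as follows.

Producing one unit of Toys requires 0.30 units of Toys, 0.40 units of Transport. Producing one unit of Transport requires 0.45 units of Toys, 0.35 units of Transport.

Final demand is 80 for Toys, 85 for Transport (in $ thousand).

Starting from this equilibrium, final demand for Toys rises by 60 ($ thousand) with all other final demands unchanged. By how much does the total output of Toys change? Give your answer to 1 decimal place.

Δx_1 = 141.8

I − A =
  [   0.70    -0.45]
  [  -0.40     0.65]
det(I−A) = (0.70)(0.65) − (-0.45)(-0.40) = 0.2750
adj(I−A) = [[0.65, 0.45], [0.40, 0.70]]
(I − A)⁻¹ = adj(I−A) / det(I−A) ≈
  [   2.3636     1.6364]
  [   1.4545     2.5455]
Δx = (I − A)⁻¹ Δd with Δd having +60 in the Toys component and 0 elsewhere.
So Δx_1 = L_11 · (+60), where L_11 = adj(I−A)_11 / det(I−A) = 0.65 / 0.2750.
Δx_1 = 0.65 × (+60) / 0.2750 = 39.00 / 0.2750 ≈ 141.8.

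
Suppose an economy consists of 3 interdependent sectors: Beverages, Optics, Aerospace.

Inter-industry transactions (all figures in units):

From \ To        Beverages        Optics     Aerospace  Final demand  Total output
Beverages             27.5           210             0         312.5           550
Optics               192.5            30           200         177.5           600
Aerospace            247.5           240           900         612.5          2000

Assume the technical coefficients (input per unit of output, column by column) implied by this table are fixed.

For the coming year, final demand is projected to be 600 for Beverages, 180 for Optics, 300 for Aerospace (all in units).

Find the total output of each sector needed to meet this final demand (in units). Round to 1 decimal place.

x_B = 891.8, x_O = 706.3, x_A = 1788.8

Technical coefficients a_ij = z_ij / X_j:
  a_BB = 27.5/550 = 0.05, a_OB = 192.5/550 = 0.35, a_AB = 247.5/550 = 0.45
  a_BO = 210/600 = 0.35, a_OO = 30/600 = 0.05, a_AO = 240/600 = 0.40
  a_BA = 0/2000 = 0.00, a_OA = 200/2000 = 0.10, a_AA = 900/2000 = 0.45
I − A =
  [   0.95    -0.35     0.00]
  [  -0.35     0.95    -0.10]
  [  -0.45    -0.40     0.55]
Cofactors of I−A, C_ij = (−1)^(i+j)·(minor ij) (rows/columns in the sector order above):
  C_11 = (0.95)(0.55) − (-0.10)(-0.40) = 0.4825
  C_12 = −[(-0.35)(0.55) − (-0.10)(-0.45)] = 0.2375
  C_13 = (-0.35)(-0.40) − (0.95)(-0.45) = 0.5675
  C_21 = −[(-0.35)(0.55) − (0.00)(-0.40)] = 0.1925
  C_22 = (0.95)(0.55) − (0.00)(-0.45) = 0.5225
  C_23 = −[(0.95)(-0.40) − (-0.35)(-0.45)] = 0.5375
  C_31 = (-0.35)(-0.10) − (0.00)(0.95) = 0.0350
  C_32 = −[(0.95)(-0.10) − (0.00)(-0.35)] = 0.0950
  C_33 = (0.95)(0.95) − (-0.35)(-0.35) = 0.7800
det(I−A) = Σ_j (I−A)_1j·C_1j = (0.95)(0.4825) + (-0.35)(0.2375) + (0.00)(0.5675) = 0.37525
adj(I−A) = Cᵀ =
  [ 0.4825   0.1925   0.0350]
  [ 0.2375   0.5225   0.0950]
  [ 0.5675   0.5375   0.7800]
(I − A)⁻¹ = adj(I−A) / det(I−A) ≈
  [   1.2858     0.5130     0.0933]
  [   0.6329     1.3924     0.2532]
  [   1.5123     1.4324     2.0786]
x = (I − A)⁻¹ d = adj(I−A)·d / det(I−A), with det(I−A) = 0.37525:
  x_B = (0.4825·600 + 0.1925·180 + 0.0350·300) / 0.37525 = 334.65 / 0.37525 ≈ 891.8
  x_O = (0.2375·600 + 0.5225·180 + 0.0950·300) / 0.37525 = 265.05 / 0.37525 ≈ 706.3
  x_A = (0.5675·600 + 0.5375·180 + 0.7800·300) / 0.37525 = 671.25 / 0.37525 ≈ 1788.8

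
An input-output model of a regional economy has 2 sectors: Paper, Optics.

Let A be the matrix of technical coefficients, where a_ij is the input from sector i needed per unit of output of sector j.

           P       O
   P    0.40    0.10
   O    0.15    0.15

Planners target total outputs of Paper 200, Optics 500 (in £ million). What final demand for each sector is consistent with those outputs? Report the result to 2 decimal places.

I − A =
  [   0.60    -0.10]
  [  -0.15     0.85]
d = (I − A) x:
  d_P = (+0.60)·200 + (-0.10)·500 = 70.00
  d_O = (-0.15)·200 + (+0.85)·500 = 395.00

d_P = 70.00, d_O = 395.00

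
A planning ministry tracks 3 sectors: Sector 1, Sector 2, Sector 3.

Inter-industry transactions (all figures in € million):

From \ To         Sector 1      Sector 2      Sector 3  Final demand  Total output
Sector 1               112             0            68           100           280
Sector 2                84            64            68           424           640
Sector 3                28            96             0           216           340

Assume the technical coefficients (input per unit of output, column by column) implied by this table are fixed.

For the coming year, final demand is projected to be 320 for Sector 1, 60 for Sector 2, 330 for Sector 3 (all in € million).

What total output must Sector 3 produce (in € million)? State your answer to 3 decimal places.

Technical coefficients a_ij = z_ij / X_j:
  a_11 = 112/280 = 0.40, a_21 = 84/280 = 0.30, a_31 = 28/280 = 0.10
  a_12 = 0/640 = 0.00, a_22 = 64/640 = 0.10, a_32 = 96/640 = 0.15
  a_13 = 68/340 = 0.20, a_23 = 68/340 = 0.20, a_33 = 0/340 = 0.00
I − A =
  [   0.60     0.00    -0.20]
  [  -0.30     0.90    -0.20]
  [  -0.10    -0.15     1.00]
Cofactors of I−A, C_ij = (−1)^(i+j)·(minor ij) (rows/columns in the sector order above):
  C_11 = (0.90)(1.00) − (-0.20)(-0.15) = 0.8700
  C_12 = −[(-0.30)(1.00) − (-0.20)(-0.10)] = 0.3200
  C_13 = (-0.30)(-0.15) − (0.90)(-0.10) = 0.1350
  C_21 = −[(0.00)(1.00) − (-0.20)(-0.15)] = 0.0300
  C_22 = (0.60)(1.00) − (-0.20)(-0.10) = 0.5800
  C_23 = −[(0.60)(-0.15) − (0.00)(-0.10)] = 0.0900
  C_31 = (0.00)(-0.20) − (-0.20)(0.90) = 0.1800
  C_32 = −[(0.60)(-0.20) − (-0.20)(-0.30)] = 0.1800
  C_33 = (0.60)(0.90) − (0.00)(-0.30) = 0.5400
det(I−A) = Σ_j (I−A)_1j·C_1j = (0.60)(0.8700) + (0.00)(0.3200) + (-0.20)(0.1350) = 0.4950
adj(I−A) = Cᵀ =
  [ 0.8700   0.0300   0.1800]
  [ 0.3200   0.5800   0.1800]
  [ 0.1350   0.0900   0.5400]
(I − A)⁻¹ = adj(I−A) / det(I−A) ≈
  [   1.7576     0.0606     0.3636]
  [   0.6465     1.1717     0.3636]
  [   0.2727     0.1818     1.0909]
x = (I − A)⁻¹ d = adj(I−A)·d / det(I−A), with det(I−A) = 0.4950:
  x_1 = (0.8700·320 + 0.0300·60 + 0.1800·330) / 0.4950 = 339.60 / 0.4950 ≈ 686.061
  x_2 = (0.3200·320 + 0.5800·60 + 0.1800·330) / 0.4950 = 196.60 / 0.4950 ≈ 397.172
  x_3 = (0.1350·320 + 0.0900·60 + 0.5400·330) / 0.4950 = 226.80 / 0.4950 ≈ 458.182

x_3 = 458.182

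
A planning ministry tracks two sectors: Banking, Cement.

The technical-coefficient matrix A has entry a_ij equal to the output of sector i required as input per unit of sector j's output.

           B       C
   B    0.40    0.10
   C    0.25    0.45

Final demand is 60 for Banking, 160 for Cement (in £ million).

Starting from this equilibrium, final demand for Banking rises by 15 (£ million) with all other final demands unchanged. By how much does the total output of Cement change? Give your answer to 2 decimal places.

Δx_C = 12.30

I − A =
  [   0.60    -0.10]
  [  -0.25     0.55]
det(I−A) = (0.60)(0.55) − (-0.10)(-0.25) = 0.3050
adj(I−A) = [[0.55, 0.10], [0.25, 0.60]]
(I − A)⁻¹ = adj(I−A) / det(I−A) ≈
  [   1.8033     0.3279]
  [   0.8197     1.9672]
Δx = (I − A)⁻¹ Δd with Δd having +15 in the Banking component and 0 elsewhere.
So Δx_C = L_CB · (+15), where L_CB = adj(I−A)_CB / det(I−A) = 0.25 / 0.3050.
Δx_C = 0.25 × (+15) / 0.3050 = 3.75 / 0.3050 ≈ 12.30.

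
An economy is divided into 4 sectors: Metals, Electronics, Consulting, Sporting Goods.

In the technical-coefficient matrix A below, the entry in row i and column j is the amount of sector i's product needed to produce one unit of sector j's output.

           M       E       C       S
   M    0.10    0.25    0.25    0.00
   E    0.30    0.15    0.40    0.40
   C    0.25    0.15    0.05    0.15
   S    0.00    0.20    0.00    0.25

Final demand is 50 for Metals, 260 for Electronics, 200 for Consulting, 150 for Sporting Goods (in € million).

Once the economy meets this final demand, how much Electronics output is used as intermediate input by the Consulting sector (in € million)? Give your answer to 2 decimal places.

z_EC = 222.48

I − A =
  [   0.90    -0.25    -0.25     0.00]
  [  -0.30     0.85    -0.40    -0.40]
  [  -0.25    -0.15     0.95    -0.15]
  [   0.00    -0.20     0.00     0.75]
Compute the cofactors C_ij = (−1)^(i+j)·(3×3 minor ij) of I−A; the adjugate is their transpose:
adj(I−A) = Cᵀ =
  [ 0.472625   0.213750   0.214375   0.156875]
  [ 0.288750   0.594375   0.326250   0.382250]
  [ 0.182125   0.175125   0.445500   0.182500]
  [ 0.077000   0.158500   0.087000   0.512125]
det(I−A) = Σ_j (I−A)_1j·C_1j = (0.90)(0.472625) + (-0.25)(0.288750) + (-0.25)(0.182125) + (0.00)(0.077000) = 0.30764375
(I − A)⁻¹ = adj(I−A) / det(I−A) ≈
  [   1.5363     0.6948     0.6968     0.5099]
  [   0.9386     1.9320     1.0605     1.2425]
  [   0.5920     0.5692     1.4481     0.5932]
  [   0.2503     0.5152     0.2828     1.6647]
First solve x = (I − A)⁻¹ d = adj(I−A)·d / det(I−A); in particular x_C = (0.182125·50 + 0.175125·260 + 0.445500·200 + 0.182500·150) / 0.30764375 = 171.11375 / 0.30764375 ≈ 556.2075.
Intermediate flow from E to C: z_EC = a_EC · x_C = 0.40 × 171.11375 / 0.30764375 = 68.4455 / 0.30764375 ≈ 222.48.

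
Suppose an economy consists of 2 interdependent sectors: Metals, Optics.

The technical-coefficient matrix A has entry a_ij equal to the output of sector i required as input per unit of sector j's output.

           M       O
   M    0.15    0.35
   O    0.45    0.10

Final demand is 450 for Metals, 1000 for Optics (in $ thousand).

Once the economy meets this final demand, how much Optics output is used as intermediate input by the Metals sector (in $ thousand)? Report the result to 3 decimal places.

z_OM = 559.259

I − A =
  [   0.85    -0.35]
  [  -0.45     0.90]
det(I−A) = (0.85)(0.90) − (-0.35)(-0.45) = 0.6075
adj(I−A) = [[0.90, 0.35], [0.45, 0.85]]
(I − A)⁻¹ = adj(I−A) / det(I−A) ≈
  [   1.4815     0.5761]
  [   0.7407     1.3992]
First solve x = (I − A)⁻¹ d = adj(I−A)·d / det(I−A); in particular x_M = (0.90·450 + 0.35·1000) / 0.6075 = 755.00 / 0.6075 ≈ 1242.79835.
Intermediate flow from O to M: z_OM = a_OM · x_M = 0.45 × 755.00 / 0.6075 = 339.75 / 0.6075 ≈ 559.259.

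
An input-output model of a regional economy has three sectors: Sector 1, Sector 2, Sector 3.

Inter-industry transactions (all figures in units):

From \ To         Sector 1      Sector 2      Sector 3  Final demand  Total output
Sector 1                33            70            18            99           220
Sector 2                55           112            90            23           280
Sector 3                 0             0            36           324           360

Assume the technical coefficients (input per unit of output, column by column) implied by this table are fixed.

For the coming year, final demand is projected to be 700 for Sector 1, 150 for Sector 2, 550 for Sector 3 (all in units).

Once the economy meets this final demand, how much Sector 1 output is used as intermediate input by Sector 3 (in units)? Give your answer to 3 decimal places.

Technical coefficients a_ij = z_ij / X_j:
  a_11 = 33/220 = 0.15, a_21 = 55/220 = 0.25, a_31 = 0/220 = 0.00
  a_12 = 70/280 = 0.25, a_22 = 112/280 = 0.40, a_32 = 0/280 = 0.00
  a_13 = 18/360 = 0.05, a_23 = 90/360 = 0.25, a_33 = 36/360 = 0.10
I − A =
  [   0.85    -0.25    -0.05]
  [  -0.25     0.60    -0.25]
  [   0.00     0.00     0.90]
Cofactors of I−A, C_ij = (−1)^(i+j)·(minor ij) (rows/columns in the sector order above):
  C_11 = (0.60)(0.90) − (-0.25)(0.00) = 0.5400
  C_12 = −[(-0.25)(0.90) − (-0.25)(0.00)] = 0.2250
  C_13 = (-0.25)(0.00) − (0.60)(0.00) = 0.0000
  C_21 = −[(-0.25)(0.90) − (-0.05)(0.00)] = 0.2250
  C_22 = (0.85)(0.90) − (-0.05)(0.00) = 0.7650
  C_23 = −[(0.85)(0.00) − (-0.25)(0.00)] = 0.0000
  C_31 = (-0.25)(-0.25) − (-0.05)(0.60) = 0.0925
  C_32 = −[(0.85)(-0.25) − (-0.05)(-0.25)] = 0.2250
  C_33 = (0.85)(0.60) − (-0.25)(-0.25) = 0.4475
det(I−A) = Σ_j (I−A)_1j·C_1j = (0.85)(0.5400) + (-0.25)(0.2250) + (-0.05)(0.0000) = 0.40275
adj(I−A) = Cᵀ =
  [ 0.5400   0.2250   0.0925]
  [ 0.2250   0.7650   0.2250]
  [ 0.0000   0.0000   0.4475]
(I − A)⁻¹ = adj(I−A) / det(I−A) ≈
  [   1.3408     0.5587     0.2297]
  [   0.5587     1.8994     0.5587]
  [   0.0000     0.0000     1.1111]
First solve x = (I − A)⁻¹ d = adj(I−A)·d / det(I−A); in particular x_3 = (0.0000·700 + 0.0000·150 + 0.4475·550) / 0.40275 = 246.125 / 0.40275 ≈ 611.11111.
Intermediate flow from 1 to 3: z_13 = a_13 · x_3 = 0.05 × 246.125 / 0.40275 = 12.30625 / 0.40275 ≈ 30.556.

z_13 = 30.556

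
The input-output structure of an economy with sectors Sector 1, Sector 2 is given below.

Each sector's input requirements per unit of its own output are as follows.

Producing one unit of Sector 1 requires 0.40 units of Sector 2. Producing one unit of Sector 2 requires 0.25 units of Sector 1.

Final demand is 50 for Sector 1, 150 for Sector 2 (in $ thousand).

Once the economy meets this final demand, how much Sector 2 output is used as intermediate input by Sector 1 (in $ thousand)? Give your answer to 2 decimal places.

I − A =
  [   1.00    -0.25]
  [  -0.40     1.00]
det(I−A) = (1.00)(1.00) − (-0.25)(-0.40) = 0.9000
adj(I−A) = [[1.00, 0.25], [0.40, 1.00]]
(I − A)⁻¹ = adj(I−A) / det(I−A) ≈
  [   1.1111     0.2778]
  [   0.4444     1.1111]
First solve x = (I − A)⁻¹ d = adj(I−A)·d / det(I−A); in particular x_1 = (1.00·50 + 0.25·150) / 0.9000 = 87.50 / 0.9000 ≈ 97.2222.
Intermediate flow from 2 to 1: z_21 = a_21 · x_1 = 0.40 × 87.50 / 0.9000 = 35.00 / 0.9000 ≈ 38.89.

z_21 = 38.89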